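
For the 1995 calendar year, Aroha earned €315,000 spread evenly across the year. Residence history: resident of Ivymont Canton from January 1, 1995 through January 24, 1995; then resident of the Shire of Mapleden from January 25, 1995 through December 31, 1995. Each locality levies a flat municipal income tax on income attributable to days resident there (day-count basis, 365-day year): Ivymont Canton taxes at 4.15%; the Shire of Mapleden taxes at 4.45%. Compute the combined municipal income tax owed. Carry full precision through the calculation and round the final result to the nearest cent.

€13,955.36

Ivymont Canton, January 1 – January 24, 1995: 24 days → €315,000 × 4.15% × 24/365 = €859.5616
The Shire of Mapleden, January 25 – December 31, 1995: 341 days → €315,000 × 4.45% × 341/365 = €13,095.8014
Total = €13,955.3630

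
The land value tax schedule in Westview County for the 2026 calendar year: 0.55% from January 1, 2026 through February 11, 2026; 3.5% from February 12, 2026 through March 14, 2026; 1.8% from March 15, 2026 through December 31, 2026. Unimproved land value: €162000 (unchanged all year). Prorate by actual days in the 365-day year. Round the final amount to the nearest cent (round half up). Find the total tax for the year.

€2916.89

January 1 – February 11, 2026: 42 days at 0.55% → €162000 × 0.55% × 42/365 = €102.5260
February 12 – March 14, 2026: 31 days at 3.5% → €162000 × 3.5% × 31/365 = €481.5616
March 15 – December 31, 2026: 292 days at 1.8% → €162000 × 1.8% × 292/365 = €2332.8000
Total = €2916.8877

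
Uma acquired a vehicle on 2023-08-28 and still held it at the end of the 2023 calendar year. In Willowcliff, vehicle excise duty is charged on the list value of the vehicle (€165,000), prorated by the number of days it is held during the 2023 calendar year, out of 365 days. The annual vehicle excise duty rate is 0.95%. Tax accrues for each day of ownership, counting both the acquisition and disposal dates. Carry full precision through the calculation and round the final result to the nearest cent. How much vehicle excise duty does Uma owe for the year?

Days held (2023-08-28 to 2023-12-31): 126 out of 365
Tax = €165,000 × 0.95% × 126/365 = €541.1096

€541.11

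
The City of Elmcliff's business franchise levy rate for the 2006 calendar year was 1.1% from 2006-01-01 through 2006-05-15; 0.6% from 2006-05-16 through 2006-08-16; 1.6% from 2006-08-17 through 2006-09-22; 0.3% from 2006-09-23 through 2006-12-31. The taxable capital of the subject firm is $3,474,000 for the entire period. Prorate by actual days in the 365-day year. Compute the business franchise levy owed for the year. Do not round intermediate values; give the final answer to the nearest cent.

2006-01-01 to 2006-05-15: 135 days at 1.1% → $3,474,000 × 1.1% × 135/365 = $14,133.9452
2006-05-16 to 2006-08-16: 93 days at 0.6% → $3,474,000 × 0.6% × 93/365 = $5,310.9370
2006-08-17 to 2006-09-22: 37 days at 1.6% → $3,474,000 × 1.6% × 37/365 = $5,634.5425
2006-09-23 to 2006-12-31: 100 days at 0.3% → $3,474,000 × 0.3% × 100/365 = $2,855.3425
Total = $27,934.7671

$27,934.77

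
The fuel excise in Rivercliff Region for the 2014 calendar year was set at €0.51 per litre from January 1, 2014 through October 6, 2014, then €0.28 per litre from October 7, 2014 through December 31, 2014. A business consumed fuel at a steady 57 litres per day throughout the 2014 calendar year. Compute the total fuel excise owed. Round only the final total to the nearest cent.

January 1 – October 6, 2014: 279 days × 57 litres/day = 15,903 litres at €0.51/litre → €8110.53
October 7 – December 31, 2014: 86 days × 57 litres/day = 4,902 litres at €0.28/litre → €1372.56

€9483.09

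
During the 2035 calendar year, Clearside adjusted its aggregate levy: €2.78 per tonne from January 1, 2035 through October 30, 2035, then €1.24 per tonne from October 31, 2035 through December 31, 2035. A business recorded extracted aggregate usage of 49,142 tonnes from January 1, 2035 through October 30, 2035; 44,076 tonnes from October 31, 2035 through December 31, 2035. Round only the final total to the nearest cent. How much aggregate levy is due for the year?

January 1 – October 30, 2035: 49,142 tonnes at €2.78/tonne → €136614.76
October 31 – December 31, 2035: 44,076 tonnes at €1.24/tonne → €54654.24

€191269.00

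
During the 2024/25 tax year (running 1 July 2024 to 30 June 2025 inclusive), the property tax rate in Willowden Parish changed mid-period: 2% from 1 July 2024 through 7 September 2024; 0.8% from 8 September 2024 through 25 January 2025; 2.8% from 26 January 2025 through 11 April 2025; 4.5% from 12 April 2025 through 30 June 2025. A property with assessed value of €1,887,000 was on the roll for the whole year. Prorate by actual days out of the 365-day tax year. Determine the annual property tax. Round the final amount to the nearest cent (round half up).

1 July – 7 September 2024: 69 days at 2% → €1,887,000 × 2% × 69/365 = €7,134.4110
8 September 2024 – 25 January 2025: 140 days at 0.8% → €1,887,000 × 0.8% × 140/365 = €5,790.2466
26 January – 11 April 2025: 76 days at 2.8% → €1,887,000 × 2.8% × 76/365 = €11,001.4685
12 April – 30 June 2025: 80 days at 4.5% → €1,887,000 × 4.5% × 80/365 = €18,611.5068
Total = €42,537.6329

€42,537.63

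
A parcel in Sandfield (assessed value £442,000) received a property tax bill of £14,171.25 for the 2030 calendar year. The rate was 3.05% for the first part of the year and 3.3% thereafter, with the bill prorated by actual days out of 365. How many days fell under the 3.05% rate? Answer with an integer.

137 days

Let d = days at the first rate; then 365 − d days at the second rate.
£442,000 × [3.05%·d + 3.3%·(365−d)] / 365 = £14,171.25
Solving gives d = 137, so the new rate took effect on 18 May 2030.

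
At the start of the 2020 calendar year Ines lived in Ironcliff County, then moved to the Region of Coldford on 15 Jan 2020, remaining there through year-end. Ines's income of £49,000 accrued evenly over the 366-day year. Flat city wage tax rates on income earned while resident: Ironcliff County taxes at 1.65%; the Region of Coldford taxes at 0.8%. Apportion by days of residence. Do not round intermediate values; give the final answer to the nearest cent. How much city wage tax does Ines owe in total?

£407.93

Ironcliff County, 1 Jan – 14 Jan 2020: 14 days → £49,000 × 1.65% × 14/366 = £30.9262
The Region of Coldford, 15 Jan – 31 Dec 2020: 352 days → £49,000 × 0.8% × 352/366 = £377.0055
Total = £407.9317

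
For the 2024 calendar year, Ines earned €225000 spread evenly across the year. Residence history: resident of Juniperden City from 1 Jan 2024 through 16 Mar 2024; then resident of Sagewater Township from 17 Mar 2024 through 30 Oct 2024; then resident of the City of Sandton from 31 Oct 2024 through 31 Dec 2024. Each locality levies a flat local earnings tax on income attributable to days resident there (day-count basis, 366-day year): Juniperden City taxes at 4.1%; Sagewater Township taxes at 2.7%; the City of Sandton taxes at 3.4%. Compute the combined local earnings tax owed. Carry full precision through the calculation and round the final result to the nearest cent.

€6995.90

Juniperden City, 1 Jan – 16 Mar 2024: 76 days → €225000 × 4.1% × 76/366 = €1915.5738
Sagewater Township, 17 Mar – 30 Oct 2024: 228 days → €225000 × 2.7% × 228/366 = €3784.4262
The City of Sandton, 31 Oct – 31 Dec 2024: 62 days → €225000 × 3.4% × 62/366 = €1295.9016
Total = €6995.9016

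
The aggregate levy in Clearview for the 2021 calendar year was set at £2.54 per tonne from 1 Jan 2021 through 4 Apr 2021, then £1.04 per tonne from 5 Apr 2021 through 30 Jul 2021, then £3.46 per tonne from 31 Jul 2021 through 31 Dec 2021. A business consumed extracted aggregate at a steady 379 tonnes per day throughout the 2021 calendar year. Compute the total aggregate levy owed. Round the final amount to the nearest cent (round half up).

1 Jan – 4 Apr 2021: 94 days × 379 tonnes/day = 35,626 tonnes at £2.54/tonne → £90,490.04
5 Apr – 30 Jul 2021: 117 days × 379 tonnes/day = 44,343 tonnes at £1.04/tonne → £46,116.72
31 Jul – 31 Dec 2021: 154 days × 379 tonnes/day = 58,366 tonnes at £3.46/tonne → £201,946.36

£338,553.12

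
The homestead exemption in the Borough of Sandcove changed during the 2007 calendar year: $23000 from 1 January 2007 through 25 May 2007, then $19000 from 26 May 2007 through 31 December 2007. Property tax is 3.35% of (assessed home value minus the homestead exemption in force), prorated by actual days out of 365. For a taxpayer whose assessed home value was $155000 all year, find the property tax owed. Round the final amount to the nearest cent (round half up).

$4502.77

1 January – 25 May 2007: 145 days, exemption $23000 → ($155000 − $23000) × 3.35% × 145/365 = $1756.6849
26 May – 31 December 2007: 220 days, exemption $19000 → ($155000 − $19000) × 3.35% × 220/365 = $2746.0822
Total = $4502.7671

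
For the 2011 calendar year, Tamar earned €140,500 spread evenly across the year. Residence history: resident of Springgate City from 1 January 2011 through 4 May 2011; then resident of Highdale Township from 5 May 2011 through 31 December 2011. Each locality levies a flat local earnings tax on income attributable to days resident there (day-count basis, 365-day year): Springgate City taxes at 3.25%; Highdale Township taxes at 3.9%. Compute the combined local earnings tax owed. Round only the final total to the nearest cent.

€5,169.25

Springgate City, 1 January – 4 May 2011: 124 days → €140,500 × 3.25% × 124/365 = €1,551.2740
Highdale Township, 5 May – 31 December 2011: 241 days → €140,500 × 3.9% × 241/365 = €3,617.9712
Total = €5,169.2452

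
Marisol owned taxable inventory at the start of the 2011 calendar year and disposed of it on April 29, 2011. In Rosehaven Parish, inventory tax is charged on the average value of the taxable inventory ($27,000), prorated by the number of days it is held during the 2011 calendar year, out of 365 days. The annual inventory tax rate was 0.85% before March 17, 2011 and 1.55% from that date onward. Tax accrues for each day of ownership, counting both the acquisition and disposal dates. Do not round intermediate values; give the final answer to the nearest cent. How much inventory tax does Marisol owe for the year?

January 1 – March 16, 2011: 75 days at 0.85% → $27,000 × 0.85% × 75/365 = $47.1575
March 17 – April 29, 2011: 44 days at 1.55% → $27,000 × 1.55% × 44/365 = $50.4493
Total = $97.6068

$97.61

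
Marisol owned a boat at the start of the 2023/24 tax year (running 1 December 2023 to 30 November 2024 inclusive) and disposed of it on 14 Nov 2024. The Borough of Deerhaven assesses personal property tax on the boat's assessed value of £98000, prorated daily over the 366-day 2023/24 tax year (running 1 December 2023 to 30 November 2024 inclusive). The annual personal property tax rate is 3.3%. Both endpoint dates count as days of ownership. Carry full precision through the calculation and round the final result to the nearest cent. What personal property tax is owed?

Days held (1 Dec 2023 – 14 Nov 2024): 350 out of 366
Tax = £98000 × 3.3% × 350/366 = £3092.6230

£3092.62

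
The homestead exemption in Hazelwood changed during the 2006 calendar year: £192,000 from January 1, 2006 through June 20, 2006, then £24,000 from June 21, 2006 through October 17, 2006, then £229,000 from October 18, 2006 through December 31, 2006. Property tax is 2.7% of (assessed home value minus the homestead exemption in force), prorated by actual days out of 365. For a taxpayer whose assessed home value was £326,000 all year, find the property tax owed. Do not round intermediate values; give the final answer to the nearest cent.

£4,891.59

January 1 – June 20, 2006: 171 days, exemption £192,000 → (£326,000 − £192,000) × 2.7% × 171/365 = £1,695.0082
June 21 – October 17, 2006: 119 days, exemption £24,000 → (£326,000 − £24,000) × 2.7% × 119/365 = £2,658.4274
October 18 – December 31, 2006: 75 days, exemption £229,000 → (£326,000 − £229,000) × 2.7% × 75/365 = £538.1507
Total = £4,891.5863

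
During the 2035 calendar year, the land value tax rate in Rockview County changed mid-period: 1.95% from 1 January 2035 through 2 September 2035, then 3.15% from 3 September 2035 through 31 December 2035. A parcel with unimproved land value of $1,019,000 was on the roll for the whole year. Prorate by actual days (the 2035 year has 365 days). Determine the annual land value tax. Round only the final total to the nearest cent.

1 January – 2 September 2035: 245 days at 1.95% → $1,019,000 × 1.95% × 245/365 = $13,337.7329
3 September – 31 December 2035: 120 days at 3.15% → $1,019,000 × 3.15% × 120/365 = $10,552.9315
Total = $23,890.6644

$23,890.66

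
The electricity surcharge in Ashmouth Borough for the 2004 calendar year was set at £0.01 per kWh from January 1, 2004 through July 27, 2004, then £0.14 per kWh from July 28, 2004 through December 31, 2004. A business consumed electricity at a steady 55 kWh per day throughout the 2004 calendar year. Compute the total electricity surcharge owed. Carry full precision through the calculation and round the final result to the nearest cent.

£1,323.85

January 1 – July 27, 2004: 209 days × 55 kWh/day = 11,495 kWh at £0.01/kWh → £114.95
July 28 – December 31, 2004: 157 days × 55 kWh/day = 8,635 kWh at £0.14/kWh → £1,208.90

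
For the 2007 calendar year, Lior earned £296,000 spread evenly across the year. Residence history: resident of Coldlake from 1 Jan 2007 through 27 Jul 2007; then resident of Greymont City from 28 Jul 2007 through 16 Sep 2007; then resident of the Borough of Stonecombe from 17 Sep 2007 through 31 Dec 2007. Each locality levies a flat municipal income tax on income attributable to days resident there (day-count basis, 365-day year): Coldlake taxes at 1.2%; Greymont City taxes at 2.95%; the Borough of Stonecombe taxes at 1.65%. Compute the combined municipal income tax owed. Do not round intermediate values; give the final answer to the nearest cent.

£4,662.61

Coldlake, 1 Jan – 27 Jul 2007: 208 days → £296,000 × 1.2% × 208/365 = £2,024.1534
Greymont City, 28 Jul – 16 Sep 2007: 51 days → £296,000 × 2.95% × 51/365 = £1,220.0877
The Borough of Stonecombe, 17 Sep – 31 Dec 2007: 106 days → £296,000 × 1.65% × 106/365 = £1,418.3671
Total = £4,662.6082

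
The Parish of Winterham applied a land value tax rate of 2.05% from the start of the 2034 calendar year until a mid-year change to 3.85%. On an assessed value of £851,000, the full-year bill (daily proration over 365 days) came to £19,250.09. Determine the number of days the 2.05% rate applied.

322 days

Let d = days at the first rate; then 365 − d days at the second rate.
£851,000 × [2.05%·d + 3.85%·(365−d)] / 365 = £19,250.09
Solving gives d = 322, so the new rate took effect on November 19, 2034.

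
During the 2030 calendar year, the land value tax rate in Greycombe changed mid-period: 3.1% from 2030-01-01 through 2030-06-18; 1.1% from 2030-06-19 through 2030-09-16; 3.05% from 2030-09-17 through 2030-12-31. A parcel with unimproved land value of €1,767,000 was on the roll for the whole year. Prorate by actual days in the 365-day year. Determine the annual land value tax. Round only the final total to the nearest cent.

2030-01-01 to 2030-06-18: 169 days at 3.1% → €1,767,000 × 3.1% × 169/365 = €25,362.5014
2030-06-19 to 2030-09-16: 90 days at 1.1% → €1,767,000 × 1.1% × 90/365 = €4,792.6849
2030-09-17 to 2030-12-31: 106 days at 3.05% → €1,767,000 × 3.05% × 106/365 = €15,651.2630
Total = €45,806.4493

€45,806.45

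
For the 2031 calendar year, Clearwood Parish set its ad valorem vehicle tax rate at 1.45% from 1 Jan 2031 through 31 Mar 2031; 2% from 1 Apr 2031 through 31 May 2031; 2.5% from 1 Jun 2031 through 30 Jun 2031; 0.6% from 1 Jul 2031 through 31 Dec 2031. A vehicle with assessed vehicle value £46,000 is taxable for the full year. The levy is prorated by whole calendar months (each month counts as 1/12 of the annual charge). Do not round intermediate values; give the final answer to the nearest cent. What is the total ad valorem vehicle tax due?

1 Jan – 31 Mar 2031: 3 months at 1.45% → £46,000 × 1.45% × 3/12 = £166.7500
1 Apr – 31 May 2031: 2 months at 2% → £46,000 × 2% × 2/12 = £153.3333
1 Jun – 30 Jun 2031: 1 month at 2.5% → £46,000 × 2.5% × 1/12 = £95.8333
1 Jul – 31 Dec 2031: 6 months at 0.6% → £46,000 × 0.6% × 6/12 = £138.0000
Total = £553.9167

£553.92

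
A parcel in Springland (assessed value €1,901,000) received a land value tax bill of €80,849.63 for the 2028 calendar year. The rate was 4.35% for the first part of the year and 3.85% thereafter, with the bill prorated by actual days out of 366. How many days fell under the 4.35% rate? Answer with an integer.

295 days

Let d = days at the first rate; then 366 − d days at the second rate.
€1,901,000 × [4.35%·d + 3.85%·(366−d)] / 366 = €80,849.63
Solving gives d = 295, so the new rate took effect on 22 October 2028.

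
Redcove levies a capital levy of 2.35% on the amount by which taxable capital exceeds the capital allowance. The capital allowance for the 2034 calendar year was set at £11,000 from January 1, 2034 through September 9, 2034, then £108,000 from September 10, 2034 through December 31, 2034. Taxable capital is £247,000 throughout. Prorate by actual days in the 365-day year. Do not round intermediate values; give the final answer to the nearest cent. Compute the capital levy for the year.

£4,840.29

January 1 – September 9, 2034: 252 days, exemption £11,000 → (£247,000 − £11,000) × 2.35% × 252/365 = £3,829.0192
September 10 – December 31, 2034: 113 days, exemption £108,000 → (£247,000 − £108,000) × 2.35% × 113/365 = £1,011.2726
Total = £4,840.2918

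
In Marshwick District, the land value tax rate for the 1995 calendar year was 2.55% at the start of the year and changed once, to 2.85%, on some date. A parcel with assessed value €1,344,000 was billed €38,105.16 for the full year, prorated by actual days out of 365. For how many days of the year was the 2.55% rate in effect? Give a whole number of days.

18 days

Let d = days at the first rate; then 365 − d days at the second rate.
€1,344,000 × [2.55%·d + 2.85%·(365−d)] / 365 = €38,105.16
Solving gives d = 18, so the new rate took effect on 19 January 1995.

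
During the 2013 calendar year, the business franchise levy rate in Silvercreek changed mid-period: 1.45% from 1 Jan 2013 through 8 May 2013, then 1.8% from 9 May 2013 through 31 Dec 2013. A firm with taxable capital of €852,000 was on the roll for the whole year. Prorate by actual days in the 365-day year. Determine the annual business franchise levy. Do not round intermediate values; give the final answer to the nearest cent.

1 Jan – 8 May 2013: 128 days at 1.45% → €852,000 × 1.45% × 128/365 = €4,332.3616
9 May – 31 Dec 2013: 237 days at 1.8% → €852,000 × 1.8% × 237/365 = €9,957.8959
Total = €14,290.2575

€14,290.26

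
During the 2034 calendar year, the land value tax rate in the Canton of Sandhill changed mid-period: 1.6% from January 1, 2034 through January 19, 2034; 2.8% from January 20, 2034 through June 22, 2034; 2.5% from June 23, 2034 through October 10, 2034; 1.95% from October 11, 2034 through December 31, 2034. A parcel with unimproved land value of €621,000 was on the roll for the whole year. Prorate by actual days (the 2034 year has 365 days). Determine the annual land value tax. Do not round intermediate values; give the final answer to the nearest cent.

January 1 – January 19, 2034: 19 days at 1.6% → €621,000 × 1.6% × 19/365 = €517.2164
January 20 – June 22, 2034: 154 days at 2.8% → €621,000 × 2.8% × 154/365 = €7,336.3068
June 23 – October 10, 2034: 110 days at 2.5% → €621,000 × 2.5% × 110/365 = €4,678.7671
October 11 – December 31, 2034: 82 days at 1.95% → €621,000 × 1.95% × 82/365 = €2,720.4904
Total = €15,252.7808

€15,252.78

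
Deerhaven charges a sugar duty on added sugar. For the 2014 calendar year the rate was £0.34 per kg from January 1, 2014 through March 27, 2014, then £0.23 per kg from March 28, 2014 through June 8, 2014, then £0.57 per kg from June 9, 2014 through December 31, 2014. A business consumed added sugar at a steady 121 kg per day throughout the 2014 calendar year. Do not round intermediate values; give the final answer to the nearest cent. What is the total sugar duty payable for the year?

£19,777.45

January 1 – March 27, 2014: 86 days × 121 kg/day = 10,406 kg at £0.34/kg → £3,538.04
March 28 – June 8, 2014: 73 days × 121 kg/day = 8,833 kg at £0.23/kg → £2,031.59
June 9 – December 31, 2014: 206 days × 121 kg/day = 24,926 kg at £0.57/kg → £14,207.82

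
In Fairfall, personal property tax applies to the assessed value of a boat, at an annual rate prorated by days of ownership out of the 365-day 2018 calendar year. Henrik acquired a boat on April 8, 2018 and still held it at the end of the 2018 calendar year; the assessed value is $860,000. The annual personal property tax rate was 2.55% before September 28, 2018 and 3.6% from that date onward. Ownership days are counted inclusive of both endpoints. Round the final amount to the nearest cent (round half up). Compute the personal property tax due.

$18,452.30

April 8 – September 27, 2018: 173 days at 2.55% → $860,000 × 2.55% × 173/365 = $10,394.2192
September 28 – December 31, 2018: 95 days at 3.6% → $860,000 × 3.6% × 95/365 = $8,058.0822
Total = $18,452.3014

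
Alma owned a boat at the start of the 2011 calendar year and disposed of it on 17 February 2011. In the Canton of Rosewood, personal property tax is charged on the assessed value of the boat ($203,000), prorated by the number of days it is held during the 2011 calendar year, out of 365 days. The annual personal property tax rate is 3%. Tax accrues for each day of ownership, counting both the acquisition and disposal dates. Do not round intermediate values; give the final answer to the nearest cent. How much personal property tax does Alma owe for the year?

Days held (1 January – 17 February 2011): 48 out of 365
Tax = $203,000 × 3% × 48/365 = $800.8767

$800.88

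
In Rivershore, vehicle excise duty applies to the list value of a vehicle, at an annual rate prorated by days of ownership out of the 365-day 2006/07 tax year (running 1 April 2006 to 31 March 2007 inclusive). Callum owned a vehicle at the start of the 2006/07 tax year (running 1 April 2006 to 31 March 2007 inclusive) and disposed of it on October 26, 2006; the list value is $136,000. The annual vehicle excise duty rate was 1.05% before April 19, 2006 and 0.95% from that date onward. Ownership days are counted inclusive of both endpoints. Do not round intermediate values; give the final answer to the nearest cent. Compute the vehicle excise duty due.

April 1 – April 18, 2006: 18 days at 1.05% → $136,000 × 1.05% × 18/365 = $70.4219
April 19 – October 26, 2006: 191 days at 0.95% → $136,000 × 0.95% × 191/365 = $676.0877
Total = $746.5096

$746.51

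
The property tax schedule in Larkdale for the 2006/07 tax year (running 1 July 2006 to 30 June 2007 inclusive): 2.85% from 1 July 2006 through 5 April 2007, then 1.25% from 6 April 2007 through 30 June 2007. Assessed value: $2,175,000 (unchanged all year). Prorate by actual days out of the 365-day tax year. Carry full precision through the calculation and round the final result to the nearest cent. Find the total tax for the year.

$53,788.05

1 July 2006 – 5 April 2007: 279 days at 2.85% → $2,175,000 × 2.85% × 279/365 = $47,382.2260
6 April – 30 June 2007: 86 days at 1.25% → $2,175,000 × 1.25% × 86/365 = $6,405.8219
Total = $53,788.0479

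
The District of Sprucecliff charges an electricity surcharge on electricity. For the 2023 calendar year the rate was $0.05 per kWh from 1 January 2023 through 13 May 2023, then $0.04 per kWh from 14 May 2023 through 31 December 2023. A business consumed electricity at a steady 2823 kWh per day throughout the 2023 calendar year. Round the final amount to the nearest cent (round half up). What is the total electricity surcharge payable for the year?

1 January – 13 May 2023: 133 days × 2823 kWh/day = 375,459 kWh at $0.05/kWh → $18,772.95
14 May – 31 December 2023: 232 days × 2823 kWh/day = 654,936 kWh at $0.04/kWh → $26,197.44

$44,970.39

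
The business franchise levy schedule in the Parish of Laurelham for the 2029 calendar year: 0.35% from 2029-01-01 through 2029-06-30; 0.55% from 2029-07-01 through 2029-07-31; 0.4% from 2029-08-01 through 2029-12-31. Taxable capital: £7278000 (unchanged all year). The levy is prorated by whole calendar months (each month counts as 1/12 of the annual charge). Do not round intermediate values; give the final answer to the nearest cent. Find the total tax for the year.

£28202.25

2029-01-01 to 2029-06-30: 6 months at 0.35% → £7278000 × 0.35% × 6/12 = £12736.5000
2029-07-01 to 2029-07-31: 1 month at 0.55% → £7278000 × 0.55% × 1/12 = £3335.7500
2029-08-01 to 2029-12-31: 5 months at 0.4% → £7278000 × 0.4% × 5/12 = £12130.0000
Total = £28202.2500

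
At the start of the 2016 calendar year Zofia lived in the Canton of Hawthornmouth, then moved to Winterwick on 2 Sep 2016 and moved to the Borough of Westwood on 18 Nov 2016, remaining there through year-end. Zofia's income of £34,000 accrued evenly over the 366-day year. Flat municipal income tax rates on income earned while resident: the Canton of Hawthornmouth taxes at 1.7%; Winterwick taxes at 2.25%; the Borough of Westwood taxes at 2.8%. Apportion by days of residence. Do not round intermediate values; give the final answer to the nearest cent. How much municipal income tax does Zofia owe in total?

The Canton of Hawthornmouth, 1 Jan – 1 Sep 2016: 245 days → £34,000 × 1.7% × 245/366 = £386.9126
Winterwick, 2 Sep – 17 Nov 2016: 77 days → £34,000 × 2.25% × 77/366 = £160.9426
The Borough of Westwood, 18 Nov – 31 Dec 2016: 44 days → £34,000 × 2.8% × 44/366 = £114.4481
Total = £662.3033

£662.30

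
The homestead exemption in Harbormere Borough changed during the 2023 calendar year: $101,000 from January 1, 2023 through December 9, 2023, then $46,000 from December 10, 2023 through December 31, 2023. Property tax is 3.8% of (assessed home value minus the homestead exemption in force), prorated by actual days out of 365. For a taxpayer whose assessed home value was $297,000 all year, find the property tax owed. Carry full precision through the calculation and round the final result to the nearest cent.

January 1 – December 9, 2023: 343 days, exemption $101,000 → ($297,000 − $101,000) × 3.8% × 343/365 = $6,999.0795
December 10 – December 31, 2023: 22 days, exemption $46,000 → ($297,000 − $46,000) × 3.8% × 22/365 = $574.8932
Total = $7,573.9726

$7,573.97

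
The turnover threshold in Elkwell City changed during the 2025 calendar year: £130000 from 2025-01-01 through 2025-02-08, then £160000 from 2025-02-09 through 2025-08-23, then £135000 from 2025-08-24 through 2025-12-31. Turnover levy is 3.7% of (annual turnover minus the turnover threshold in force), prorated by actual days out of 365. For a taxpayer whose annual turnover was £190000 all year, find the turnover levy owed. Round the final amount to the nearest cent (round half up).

£1558.05

2025-01-01 to 2025-02-08: 39 days, exemption £130000 → (£190000 − £130000) × 3.7% × 39/365 = £237.2055
2025-02-09 to 2025-08-23: 196 days, exemption £160000 → (£190000 − £160000) × 3.7% × 196/365 = £596.0548
2025-08-24 to 2025-12-31: 130 days, exemption £135000 → (£190000 − £135000) × 3.7% × 130/365 = £724.7945
Total = £1558.0548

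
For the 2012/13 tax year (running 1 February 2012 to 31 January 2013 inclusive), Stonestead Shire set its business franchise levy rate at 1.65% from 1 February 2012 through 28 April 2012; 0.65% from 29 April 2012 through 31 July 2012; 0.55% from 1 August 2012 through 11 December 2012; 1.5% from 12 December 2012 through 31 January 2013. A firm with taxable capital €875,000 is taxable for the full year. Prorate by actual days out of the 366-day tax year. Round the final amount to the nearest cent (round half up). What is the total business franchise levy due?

1 February – 28 April 2012: 88 days at 1.65% → €875,000 × 1.65% × 88/366 = €3,471.3115
29 April – 31 July 2012: 94 days at 0.65% → €875,000 × 0.65% × 94/366 = €1,460.7240
1 August – 11 December 2012: 133 days at 0.55% → €875,000 × 0.55% × 133/366 = €1,748.8046
12 December 2012 – 31 January 2013: 51 days at 1.5% → €875,000 × 1.5% × 51/366 = €1,828.8934
Total = €8,509.7336

€8,509.73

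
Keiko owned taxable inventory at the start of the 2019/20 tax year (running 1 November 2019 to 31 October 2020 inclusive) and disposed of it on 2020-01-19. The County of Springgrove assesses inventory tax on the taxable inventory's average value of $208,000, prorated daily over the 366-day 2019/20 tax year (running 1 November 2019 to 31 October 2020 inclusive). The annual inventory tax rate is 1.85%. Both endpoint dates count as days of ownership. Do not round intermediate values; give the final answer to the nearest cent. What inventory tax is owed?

Days held (2019-11-01 to 2020-01-19): 80 out of 366
Tax = $208,000 × 1.85% × 80/366 = $841.0929

$841.09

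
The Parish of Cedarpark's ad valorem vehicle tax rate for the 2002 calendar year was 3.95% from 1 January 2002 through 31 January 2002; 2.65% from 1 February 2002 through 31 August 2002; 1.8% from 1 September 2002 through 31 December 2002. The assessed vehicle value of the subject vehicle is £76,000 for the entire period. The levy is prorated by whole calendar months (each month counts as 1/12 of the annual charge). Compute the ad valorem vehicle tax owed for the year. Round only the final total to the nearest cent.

1 January – 31 January 2002: 1 month at 3.95% → £76,000 × 3.95% × 1/12 = £250.1667
1 February – 31 August 2002: 7 months at 2.65% → £76,000 × 2.65% × 7/12 = £1,174.8333
1 September – 31 December 2002: 4 months at 1.8% → £76,000 × 1.8% × 4/12 = £456.0000
Total = £1,881.0000

£1,881.00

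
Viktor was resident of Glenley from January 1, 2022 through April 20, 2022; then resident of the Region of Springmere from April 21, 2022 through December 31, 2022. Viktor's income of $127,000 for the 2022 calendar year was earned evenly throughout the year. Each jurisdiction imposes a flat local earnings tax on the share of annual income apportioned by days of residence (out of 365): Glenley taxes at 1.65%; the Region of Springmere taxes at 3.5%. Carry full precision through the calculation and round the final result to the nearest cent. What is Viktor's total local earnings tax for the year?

Glenley, January 1 – April 20, 2022: 110 days → $127,000 × 1.65% × 110/365 = $631.5205
The Region of Springmere, April 21 – December 31, 2022: 255 days → $127,000 × 3.5% × 255/365 = $3,105.4110
Total = $3,736.9315

$3,736.93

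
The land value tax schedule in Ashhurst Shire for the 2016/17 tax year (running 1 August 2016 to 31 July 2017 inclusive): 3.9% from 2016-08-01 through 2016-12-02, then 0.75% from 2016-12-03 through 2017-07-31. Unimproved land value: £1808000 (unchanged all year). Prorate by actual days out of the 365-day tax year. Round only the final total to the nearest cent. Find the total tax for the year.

£32908.08

2016-08-01 to 2016-12-02: 124 days at 3.9% → £1808000 × 3.9% × 124/365 = £23954.7616
2016-12-03 to 2017-07-31: 241 days at 0.75% → £1808000 × 0.75% × 241/365 = £8953.3151
Total = £32908.0767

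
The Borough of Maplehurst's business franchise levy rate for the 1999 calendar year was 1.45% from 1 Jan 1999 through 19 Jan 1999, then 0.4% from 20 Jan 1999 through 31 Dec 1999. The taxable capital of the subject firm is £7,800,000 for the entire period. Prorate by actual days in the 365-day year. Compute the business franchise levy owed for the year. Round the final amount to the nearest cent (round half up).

£35,463.29

1 Jan – 19 Jan 1999: 19 days at 1.45% → £7,800,000 × 1.45% × 19/365 = £5,887.3973
20 Jan – 31 Dec 1999: 346 days at 0.4% → £7,800,000 × 0.4% × 346/365 = £29,575.8904
Total = £35,463.2877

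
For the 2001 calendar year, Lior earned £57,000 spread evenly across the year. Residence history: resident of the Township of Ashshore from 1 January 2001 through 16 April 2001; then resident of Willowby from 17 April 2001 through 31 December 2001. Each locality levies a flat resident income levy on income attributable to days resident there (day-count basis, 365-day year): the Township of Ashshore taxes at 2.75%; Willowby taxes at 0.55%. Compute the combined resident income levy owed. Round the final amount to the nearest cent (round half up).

The Township of Ashshore, 1 January – 16 April 2001: 106 days → £57,000 × 2.75% × 106/365 = £455.2192
Willowby, 17 April – 31 December 2001: 259 days → £57,000 × 0.55% × 259/365 = £222.4562
Total = £677.6753

£677.68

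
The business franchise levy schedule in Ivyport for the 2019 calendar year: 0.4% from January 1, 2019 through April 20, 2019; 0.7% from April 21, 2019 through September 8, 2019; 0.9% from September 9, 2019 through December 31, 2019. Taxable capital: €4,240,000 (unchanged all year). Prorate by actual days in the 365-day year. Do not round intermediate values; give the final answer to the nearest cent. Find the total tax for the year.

€28,495.12

January 1 – April 20, 2019: 110 days at 0.4% → €4,240,000 × 0.4% × 110/365 = €5,111.2329
April 21 – September 8, 2019: 141 days at 0.7% → €4,240,000 × 0.7% × 141/365 = €11,465.4247
September 9 – December 31, 2019: 114 days at 0.9% → €4,240,000 × 0.9% × 114/365 = €11,918.4658
Total = €28,495.1233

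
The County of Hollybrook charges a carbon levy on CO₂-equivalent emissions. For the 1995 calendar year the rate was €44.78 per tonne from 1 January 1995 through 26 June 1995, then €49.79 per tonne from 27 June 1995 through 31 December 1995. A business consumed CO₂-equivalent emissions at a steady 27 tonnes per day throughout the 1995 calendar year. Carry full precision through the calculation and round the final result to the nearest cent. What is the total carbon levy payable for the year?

€466737.66

1 January – 26 June 1995: 177 days × 27 tonnes/day = 4,779 tonnes at €44.78/tonne → €214003.62
27 June – 31 December 1995: 188 days × 27 tonnes/day = 5,076 tonnes at €49.79/tonne → €252734.04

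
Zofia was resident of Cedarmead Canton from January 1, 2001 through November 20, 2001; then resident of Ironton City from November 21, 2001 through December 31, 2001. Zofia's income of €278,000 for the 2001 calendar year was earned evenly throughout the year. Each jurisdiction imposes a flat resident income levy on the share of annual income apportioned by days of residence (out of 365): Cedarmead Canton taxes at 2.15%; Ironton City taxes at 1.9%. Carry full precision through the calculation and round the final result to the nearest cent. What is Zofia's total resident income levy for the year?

Cedarmead Canton, January 1 – November 20, 2001: 324 days → €278,000 × 2.15% × 324/365 = €5,305.6110
Ironton City, November 21 – December 31, 2001: 41 days → €278,000 × 1.9% × 41/365 = €593.3205
Total = €5,898.9315

€5,898.93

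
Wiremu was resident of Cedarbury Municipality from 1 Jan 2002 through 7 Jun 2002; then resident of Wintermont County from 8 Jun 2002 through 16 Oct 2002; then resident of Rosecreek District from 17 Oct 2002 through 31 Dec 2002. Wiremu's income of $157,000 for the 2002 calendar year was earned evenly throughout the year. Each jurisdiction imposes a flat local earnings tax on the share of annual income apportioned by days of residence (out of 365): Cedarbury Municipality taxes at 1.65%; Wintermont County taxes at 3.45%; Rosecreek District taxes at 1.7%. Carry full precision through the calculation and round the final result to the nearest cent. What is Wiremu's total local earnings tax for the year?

$3,621.11

Cedarbury Municipality, 1 Jan – 7 Jun 2002: 158 days → $157,000 × 1.65% × 158/365 = $1,121.3671
Wintermont County, 8 Jun – 16 Oct 2002: 131 days → $157,000 × 3.45% × 131/365 = $1,944.0041
Rosecreek District, 17 Oct – 31 Dec 2002: 76 days → $157,000 × 1.7% × 76/365 = $555.7370
Total = $3,621.1082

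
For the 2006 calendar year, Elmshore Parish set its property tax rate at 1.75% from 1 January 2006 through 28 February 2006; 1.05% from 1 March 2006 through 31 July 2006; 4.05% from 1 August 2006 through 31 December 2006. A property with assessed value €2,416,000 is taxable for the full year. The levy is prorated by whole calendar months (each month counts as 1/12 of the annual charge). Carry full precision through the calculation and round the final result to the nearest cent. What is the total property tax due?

1 January – 28 February 2006: 2 months at 1.75% → €2,416,000 × 1.75% × 2/12 = €7,046.6667
1 March – 31 July 2006: 5 months at 1.05% → €2,416,000 × 1.05% × 5/12 = €10,570.0000
1 August – 31 December 2006: 5 months at 4.05% → €2,416,000 × 4.05% × 5/12 = €40,770.0000
Total = €58,386.6667

€58,386.67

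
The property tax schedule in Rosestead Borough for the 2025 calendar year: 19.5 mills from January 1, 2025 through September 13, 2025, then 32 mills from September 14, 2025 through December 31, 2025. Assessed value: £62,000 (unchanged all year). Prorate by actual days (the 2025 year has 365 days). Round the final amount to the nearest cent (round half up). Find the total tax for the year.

January 1 – September 13, 2025: 256 days at 19.5 mills → £62,000 × 1.95% × 256/365 = £847.9562
September 14 – December 31, 2025: 109 days at 32 mills → £62,000 × 3.2% × 109/365 = £592.4822
Total = £1,440.4384

£1,440.44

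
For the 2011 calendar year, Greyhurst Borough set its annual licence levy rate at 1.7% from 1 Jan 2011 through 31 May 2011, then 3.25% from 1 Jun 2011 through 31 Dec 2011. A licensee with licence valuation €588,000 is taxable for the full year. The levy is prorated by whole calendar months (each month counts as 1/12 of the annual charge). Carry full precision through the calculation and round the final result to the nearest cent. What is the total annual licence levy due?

€15,312.50

1 Jan – 31 May 2011: 5 months at 1.7% → €588,000 × 1.7% × 5/12 = €4,165.0000
1 Jun – 31 Dec 2011: 7 months at 3.25% → €588,000 × 3.25% × 7/12 = €11,147.5000
Total = €15,312.5000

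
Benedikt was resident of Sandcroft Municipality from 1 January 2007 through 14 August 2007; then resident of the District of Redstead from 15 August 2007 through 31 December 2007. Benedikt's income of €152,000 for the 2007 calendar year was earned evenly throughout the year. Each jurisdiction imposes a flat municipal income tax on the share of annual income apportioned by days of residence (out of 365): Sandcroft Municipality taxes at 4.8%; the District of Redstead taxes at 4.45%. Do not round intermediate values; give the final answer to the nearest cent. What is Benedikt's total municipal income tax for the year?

Sandcroft Municipality, 1 January – 14 August 2007: 226 days → €152,000 × 4.8% × 226/365 = €4,517.5233
The District of Redstead, 15 August – 31 December 2007: 139 days → €152,000 × 4.45% × 139/365 = €2,575.8795
Total = €7,093.4027

€7,093.40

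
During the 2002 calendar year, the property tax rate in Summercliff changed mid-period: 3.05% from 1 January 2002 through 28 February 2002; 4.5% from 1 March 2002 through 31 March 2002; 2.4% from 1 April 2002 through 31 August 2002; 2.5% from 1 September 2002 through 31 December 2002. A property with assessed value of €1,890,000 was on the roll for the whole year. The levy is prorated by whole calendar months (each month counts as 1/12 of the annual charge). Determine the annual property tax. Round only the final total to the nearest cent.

1 January – 28 February 2002: 2 months at 3.05% → €1,890,000 × 3.05% × 2/12 = €9,607.5000
1 March – 31 March 2002: 1 month at 4.5% → €1,890,000 × 4.5% × 1/12 = €7,087.5000
1 April – 31 August 2002: 5 months at 2.4% → €1,890,000 × 2.4% × 5/12 = €18,900.0000
1 September – 31 December 2002: 4 months at 2.5% → €1,890,000 × 2.5% × 4/12 = €15,750.0000
Total = €51,345.0000

€51,345.00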